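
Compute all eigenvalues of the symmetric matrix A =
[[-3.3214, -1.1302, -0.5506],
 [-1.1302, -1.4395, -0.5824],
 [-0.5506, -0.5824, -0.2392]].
sigma(A) ≈ {-4, -1, 0}

A is real symmetric, so its spectrum consists of real eigenvalues. Expanding the characteristic polynomial of the displayed matrix gives
  det(λ I - A) = p(λ) = λ^3 + (5)λ^2 + (4)λ + (0).
Solving p(λ) = 0 yields eigenvalues ≈ -4, -1, 0. (A is shown rounded to 4 decimals, so these recover the underlying integer eigenvalues to within that precision.)
Verification: the trace of A = -5 equals the sum of eigenvalues -5, and det(A) ≈ 0.0000 matches the eigenvalue product 0.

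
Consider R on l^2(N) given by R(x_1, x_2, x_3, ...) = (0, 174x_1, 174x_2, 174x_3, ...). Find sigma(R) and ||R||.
sigma(R) = closed disk {z in C : |z| ≤ 174}; ||R|| = 174

Note R = 174·U where U is the unit right shift (U x)_k = x_{k-1} (with x_0 := 0); so ||R|| = 174||U|| and sigma(R) = 174·sigma(U). ||R x||^2 = sum_{k≥1} |174x_k|^2 = 30276||x||^2, so ||R|| = 174 and sigma(R) ⊂ {|z| ≤ 174}. For any |lambda| < 174, the equation (R - lambda I) x = 0 forces x_1 = 0, then 174x_k = lambda x_{k+1} ⇒ x = 0, so R has no eigenvalues. But (R - lambda I) is not surjective for |lambda| < 174: solving (R - lambda I) x = e_1 would require x_n proportional to (lambda/174)^(-n), which is not in l^2. So every |lambda| < 174 lies in the residual spectrum. The boundary |lambda| = 174 is in the approximate point spectrum (the spectrum is closed). Hence sigma(R) is the closed disk of radius 174.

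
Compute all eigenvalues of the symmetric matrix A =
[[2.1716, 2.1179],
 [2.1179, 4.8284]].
sigma(A) ≈ {1, 6}

A is real symmetric, so its spectrum consists of real eigenvalues. Expanding the characteristic polynomial of the displayed matrix gives
  det(λ I - A) = p(λ) = λ^2 + (-7)λ + (6).
Solving p(λ) = 0 yields eigenvalues ≈ 1, 6. (A is shown rounded to 4 decimals, so these recover the underlying integer eigenvalues to within that precision.)
Verification: the trace of A = 7 equals the sum of eigenvalues 7, and det(A) ≈ 5.9999 matches the eigenvalue product 6.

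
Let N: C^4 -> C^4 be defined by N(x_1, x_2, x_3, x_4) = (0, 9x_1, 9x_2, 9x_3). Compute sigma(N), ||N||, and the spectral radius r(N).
sigma(N) = {0}; ||N|| = 9; r(N) = 0. (N is nilpotent with N^4 = 0.)

On C^4, N is a strictly lower-triangular matrix with 9 on the subdiagonal and zeros elsewhere, so its characteristic polynomial is lambda^4 and every eigenvalue is 0: sigma(N) = {0}. For the operator norm, N e_i = 9e_{i+1} for i = 1, ..., 3 and N e_4 = 0, so the singular values of N are 9 (with multiplicity 3) and 0; hence ||N|| = 9. The spectral radius r(N) = max|lambda| = 0. Note ||N|| > r(N) — characteristic of non-normal nilpotent operators. Indeed N^4 = 0.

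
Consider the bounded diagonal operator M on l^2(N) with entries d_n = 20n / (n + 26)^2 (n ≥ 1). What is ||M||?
||M|| = 5/26 (attained at n = 26)

For M diagonal, ||M|| = sup_n |d_n|. Treat f(x) = 20x / (x + 26)^2 for real x > 0. By the quotient rule, f'(x) = 20(26 - x)/(x + 26)^3, which is positive for x < 26 and negative for x > 26. So f has a unique maximum at x = 26, and since 26 is a positive integer, the supremum over n ≥ 1 is attained at n = 26: d_26 = 20·26/(26 + 26)^2 = 20·26/2704 = 5/26. Hence ||M|| = 5/26.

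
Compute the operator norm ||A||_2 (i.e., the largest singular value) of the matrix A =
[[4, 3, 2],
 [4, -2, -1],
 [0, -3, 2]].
||A||_2 ≈ 5.8468 (= sqrt(largest eigenvalue of A^T A))

||A||_2 = sigma_max(A) = sqrt(lambda_max(A^T A)). Form the symmetric matrix M = A^T A =
[[32, 4, 4],
 [4, 22, 2],
 [4, 2, 9]].
Its characteristic polynomial (trace, sum of principal 2x2 minors, determinant of M give the coefficients) is
  p(λ) = det(λ I - M) = λ^3 - 63λ^2 + 1154λ - 5776.
No integer candidate from the rational root theorem (±divisors of 5776) is a root, so the roots are irrational. The cubic discriminant is Δ = 19196644 > 0, so there are three distinct real roots. p(8) = -64 and p(9) = 236 have opposite signs, so a root lies in (8, 9); Newton's method refines it to λ ≈ 8.1937. p(20) = 104 and p(21) = -64 have opposite signs, so a root lies in (20, 21); Newton's method refines it to λ ≈ 20.621. p(34) = -64 and p(35) = 314 have opposite signs, so a root lies in (34, 35); Newton's method refines it to λ ≈ 34.1854. Check (Vieta): the three roots sum to 63, matching tr M = 63.
So the eigenvalues of A^T A are ≈ 8.1937, 20.621, 34.1854 (all ≥ 0, as they must be for A^T A). The largest is λ_max ≈ 34.1854, hence ||A||_2 = sqrt(λ_max) ≈ 5.8468.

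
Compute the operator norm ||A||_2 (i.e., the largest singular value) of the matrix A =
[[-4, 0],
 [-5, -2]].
||A||_2 = sqrt((45 + sqrt(1769))/2) ≈ 6.5977 (= sqrt(largest eigenvalue of A^T A))

||A||_2 = sigma_max(A) = sqrt(lambda_max(A^T A)). Form the symmetric matrix M = A^T A =
[[41, 10],
 [10, 4]].
Its characteristic polynomial (trace, determinant of M give the coefficients) is
  p(λ) = det(λ I - M) = λ^2 - 45λ + 64.
For λ^2 - 45λ + 64 the discriminant is 1769. It is nonnegative but not a perfect square, so the roots are real and irrational: λ = (45 ± sqrt(1769))/2 ≈ 43.5297, 1.4703.
So the eigenvalues of A^T A are ≈ 1.4703, 43.5297 (all ≥ 0, as they must be for A^T A). The largest is λ_max = (45 + sqrt(1769))/2 ≈ 43.5297, hence ||A||_2 = sqrt(λ_max) = sqrt((45 + sqrt(1769))/2) ≈ 6.5977.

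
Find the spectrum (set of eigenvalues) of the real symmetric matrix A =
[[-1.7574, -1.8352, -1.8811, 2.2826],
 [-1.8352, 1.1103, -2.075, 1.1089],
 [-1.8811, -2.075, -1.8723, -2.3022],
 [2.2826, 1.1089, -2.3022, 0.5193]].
sigma(A) ≈ {-5, -3, 2, 4}

A is real symmetric, so its spectrum consists of real eigenvalues. Expanding the characteristic polynomial of the displayed matrix gives
  det(λ I - A) = p(λ) = λ^4 + (2)λ^3 + (-25)λ^2 + (-26.0016)λ + (119.9989).
Solving p(λ) = 0 yields eigenvalues ≈ -5, -3, 2, 4. (A is shown rounded to 4 decimals, so these recover the underlying integer eigenvalues to within that precision.)
Verification: the trace of A = -2 equals the sum of eigenvalues -2, and det(A) ≈ 119.9989 matches the eigenvalue product 120.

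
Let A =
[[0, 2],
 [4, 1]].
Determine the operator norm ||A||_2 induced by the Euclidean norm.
||A||_2 = sqrt((21 + sqrt(185))/2) ≈ 4.1594 (= sqrt(largest eigenvalue of A^T A))

||A||_2 = sigma_max(A) = sqrt(lambda_max(A^T A)). Form the symmetric matrix M = A^T A =
[[16, 4],
 [4, 5]].
Its characteristic polynomial (trace, determinant of M give the coefficients) is
  p(λ) = det(λ I - M) = λ^2 - 21λ + 64.
For λ^2 - 21λ + 64 the discriminant is 185. It is nonnegative but not a perfect square, so the roots are real and irrational: λ = (21 ± sqrt(185))/2 ≈ 17.3007, 3.6993.
So the eigenvalues of A^T A are ≈ 3.6993, 17.3007 (all ≥ 0, as they must be for A^T A). The largest is λ_max = (21 + sqrt(185))/2 ≈ 17.3007, hence ||A||_2 = sqrt(λ_max) = sqrt((21 + sqrt(185))/2) ≈ 4.1594.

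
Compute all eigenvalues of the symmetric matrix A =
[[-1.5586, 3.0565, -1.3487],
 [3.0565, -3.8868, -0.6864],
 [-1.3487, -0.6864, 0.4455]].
sigma(A) ≈ {-6, -1, 2}

A is real symmetric, so its spectrum consists of real eigenvalues. Expanding the characteristic polynomial of the displayed matrix gives
  det(λ I - A) = p(λ) = λ^3 + (5)λ^2 + (-8)λ + (-12).
Solving p(λ) = 0 yields eigenvalues ≈ -6, -1, 2. (A is shown rounded to 4 decimals, so these recover the underlying integer eigenvalues to within that precision.)
Verification: the trace of A = -5 equals the sum of eigenvalues -5, and det(A) ≈ 12.0004 matches the eigenvalue product 12.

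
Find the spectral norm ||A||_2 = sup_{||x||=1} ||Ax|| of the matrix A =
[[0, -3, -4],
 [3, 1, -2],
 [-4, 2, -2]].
||A||_2 ≈ 5.2079 (= sqrt(largest eigenvalue of A^T A))

||A||_2 = sigma_max(A) = sqrt(lambda_max(A^T A)). Form the symmetric matrix M = A^T A =
[[25, -5, 2],
 [-5, 14, 6],
 [2, 6, 24]].
Its characteristic polynomial (trace, sum of principal 2x2 minors, determinant of M give the coefficients) is
  p(λ) = det(λ I - M) = λ^3 - 63λ^2 + 1221λ - 6724.
No integer candidate from the rational root theorem (±divisors of 6724) is a root, so the roots are irrational. The cubic discriminant is Δ = 32157 > 0, so there are three distinct real roots. p(9) = -109 and p(10) = 186 have opposite signs, so a root lies in (9, 10); Newton's method refines it to λ ≈ 9.343. p(26) = 10 and p(27) = -1 have opposite signs, so a root lies in (26, 27); Newton's method refines it to λ ≈ 26.5351. p(27) = -1 and p(28) = 24 have opposite signs, so a root lies in (27, 28); Newton's method refines it to λ ≈ 27.1218. Check (Vieta): the three roots sum to 63, matching tr M = 63.
So the eigenvalues of A^T A are ≈ 9.343, 26.5351, 27.1218 (all ≥ 0, as they must be for A^T A). The largest is λ_max ≈ 27.1218, hence ||A||_2 = sqrt(λ_max) ≈ 5.2079.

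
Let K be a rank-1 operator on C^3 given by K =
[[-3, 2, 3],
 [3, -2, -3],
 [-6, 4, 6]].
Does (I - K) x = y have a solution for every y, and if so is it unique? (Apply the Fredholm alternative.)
(I - K) is singular (det(I - K) = 0, i.e. 1 ∈ sigma(K)). (I - K) x = y is solvable iff y ⊥ ker((I - K)^*) = span{(-3, 2, 3)}, i.e. iff -3y_1 + 2y_2 + 3y_3 = 0. When solvable, the solutions are x = y + c·(1, -1, 2), c arbitrary (ker(I - K) = span{(1, -1, 2)}, dimension 1).

K has rank 1, so it is an outer product K = u v^T: every row of K is a multiple of one row vector. Reading off the entries, u = (1, -1, 2) and v = (-3, 2, 3) (row i of K equals u_i·v^T). A rank-one matrix u v^T satisfies K u = u (v·u) and kills the (2)-dimensional subspace v^⊥, so its characteristic polynomial is lambda^2 (lambda - v·u) with v·u = tr K = 1. Hence the eigenvalues of I - K are 1 (multiplicity 2) and 1 - (1) = 0, so det(I - K) = 0. (Direct check: I - K =
[[4, -2, -3],
 [-3, 3, 3],
 [6, -4, -5]]
has determinant 0.) So 1 is an eigenvalue of K and (I - K) is not invertible. The finite-dimensional Fredholm alternative says: either (I - K) is invertible, or ker(I - K) ≠ {0} and then range(I - K) = ker((I - K)^*)^⊥, with dim ker(I - K) = dim ker((I - K)^*). We are in the second case, so we need both kernels. Kernel of I - K: (I - K) u = u - u (v·u) = u - u = 0, so ker(I - K) = span{u} = span{(1, -1, 2)} (it is exactly 1-dimensional because rank(I - K) = 2). Kernel of the adjoint: K is real, so (I - K)^* = I - K^T = I - v u^T, and (I - v u^T) v = v - v (u·v) = 0; hence ker((I - K)^*) = span{v} = span{(-3, 2, 3)}. Therefore (I - K) x = y is solvable iff <y, v> = 0, i.e. iff -3y_1 + 2y_2 + 3y_3 = 0. When this holds, K y = u (v·y) = 0, so (I - K) y = y and x = y is a particular solution; the full solution set is the line x = y + c·u = y + c·(1, -1, 2), c ∈ C.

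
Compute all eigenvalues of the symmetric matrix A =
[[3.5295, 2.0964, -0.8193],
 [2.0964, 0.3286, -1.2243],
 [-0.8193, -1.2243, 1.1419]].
sigma(A) ≈ {-1, 1, 5}

A is real symmetric, so its spectrum consists of real eigenvalues. Expanding the characteristic polynomial of the displayed matrix gives
  det(λ I - A) = p(λ) = λ^3 + (-5)λ^2 + (-1)λ + (5).
Solving p(λ) = 0 yields eigenvalues ≈ -1, 1, 5. (A is shown rounded to 4 decimals, so these recover the underlying integer eigenvalues to within that precision.)
Verification: the trace of A = 5 equals the sum of eigenvalues 5, and det(A) ≈ -4.9995 matches the eigenvalue product -5.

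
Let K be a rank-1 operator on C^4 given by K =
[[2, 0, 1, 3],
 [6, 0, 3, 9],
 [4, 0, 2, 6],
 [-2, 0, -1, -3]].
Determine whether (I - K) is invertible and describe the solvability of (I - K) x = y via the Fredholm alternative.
(I - K) is singular (det(I - K) = 0, i.e. 1 ∈ sigma(K)). (I - K) x = y is solvable iff y ⊥ ker((I - K)^*) = span{(2, 0, 1, 3)}, i.e. iff 2y_1 + y_3 + 3y_4 = 0. When solvable, the solutions are x = y + c·(1, 3, 2, -1), c arbitrary (ker(I - K) = span{(1, 3, 2, -1)}, dimension 1).

K has rank 1, so it is an outer product K = u v^T: every row of K is a multiple of one row vector. Reading off the entries, u = (1, 3, 2, -1) and v = (2, 0, 1, 3) (row i of K equals u_i·v^T). A rank-one matrix u v^T satisfies K u = u (v·u) and kills the (3)-dimensional subspace v^⊥, so its characteristic polynomial is lambda^3 (lambda - v·u) with v·u = tr K = 1. Hence the eigenvalues of I - K are 1 (multiplicity 3) and 1 - (1) = 0, so det(I - K) = 0. (Direct check: I - K =
[[-1, 0, -1, -3],
 [-6, 1, -3, -9],
 [-4, 0, -1, -6],
 [2, 0, 1, 4]]
has determinant 0.) So 1 is an eigenvalue of K and (I - K) is not invertible. The finite-dimensional Fredholm alternative says: either (I - K) is invertible, or ker(I - K) ≠ {0} and then range(I - K) = ker((I - K)^*)^⊥, with dim ker(I - K) = dim ker((I - K)^*). We are in the second case, so we need both kernels. Kernel of I - K: (I - K) u = u - u (v·u) = u - u = 0, so ker(I - K) = span{u} = span{(1, 3, 2, -1)} (it is exactly 1-dimensional because rank(I - K) = 3). Kernel of the adjoint: K is real, so (I - K)^* = I - K^T = I - v u^T, and (I - v u^T) v = v - v (u·v) = 0; hence ker((I - K)^*) = span{v} = span{(2, 0, 1, 3)}. Therefore (I - K) x = y is solvable iff <y, v> = 0, i.e. iff 2y_1 + y_3 + 3y_4 = 0. When this holds, K y = u (v·y) = 0, so (I - K) y = y and x = y is a particular solution; the full solution set is the line x = y + c·u = y + c·(1, 3, 2, -1), c ∈ C.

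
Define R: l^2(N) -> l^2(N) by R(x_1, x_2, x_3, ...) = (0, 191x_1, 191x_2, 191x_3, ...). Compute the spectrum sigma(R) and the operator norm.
sigma(R) = closed disk {z in C : |z| ≤ 191}; ||R|| = 191

Note R = 191·U where U is the unit right shift (U x)_k = x_{k-1} (with x_0 := 0); so ||R|| = 191||U|| and sigma(R) = 191·sigma(U). ||R x||^2 = sum_{k≥1} |191x_k|^2 = 36481||x||^2, so ||R|| = 191 and sigma(R) ⊂ {|z| ≤ 191}. For any |lambda| < 191, the equation (R - lambda I) x = 0 forces x_1 = 0, then 191x_k = lambda x_{k+1} ⇒ x = 0, so R has no eigenvalues. But (R - lambda I) is not surjective for |lambda| < 191: solving (R - lambda I) x = e_1 would require x_n proportional to (lambda/191)^(-n), which is not in l^2. So every |lambda| < 191 lies in the residual spectrum. The boundary |lambda| = 191 is in the approximate point spectrum (the spectrum is closed). Hence sigma(R) is the closed disk of radius 191.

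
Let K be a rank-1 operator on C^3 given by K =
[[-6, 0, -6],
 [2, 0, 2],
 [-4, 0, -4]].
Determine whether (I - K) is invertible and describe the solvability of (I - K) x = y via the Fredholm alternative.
(I - K) is invertible (det(I - K) = 11 ≠ 0), so for every y in C^3 the equation (I - K) x = y has a unique solution.

K has rank 1, so it is an outer product K = u v^T: every row of K is a multiple of one row vector. Reading off the entries, u = (3, -1, 2) and v = (-2, 0, -2) (row i of K equals u_i·v^T). A rank-one matrix u v^T satisfies K u = u (v·u) and kills the (2)-dimensional subspace v^⊥, so its characteristic polynomial is lambda^2 (lambda - v·u) with v·u = tr K = -10. Hence the eigenvalues of I - K are 1 (multiplicity 2) and 1 - (-10) = 11, so det(I - K) = 11. (Direct check: I - K =
[[7, 0, 6],
 [-2, 1, -2],
 [4, 0, 5]]
has determinant 11.) The finite-dimensional Fredholm alternative says: either (I - K) is invertible, or ker(I - K) ≠ {0} and then range(I - K) = ker((I - K)^*)^⊥, with dim ker(I - K) = dim ker((I - K)^*). Since det(I - K) ≠ 0, 1 is not an eigenvalue of K and ker(I - K) = {0}, so we are in the first case: for every y there is a unique x = (I - K)^(-1) y. Explicitly, by the Sherman–Morrison formula, (I - u v^T)^(-1) = I + u v^T/(1 - v·u), i.e. (I - K)^(-1) = I + K/(11).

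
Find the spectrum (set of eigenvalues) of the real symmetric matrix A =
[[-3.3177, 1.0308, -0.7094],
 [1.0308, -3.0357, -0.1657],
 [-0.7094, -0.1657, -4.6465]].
sigma(A) ≈ {-5, -4, -2}

A is real symmetric, so its spectrum consists of real eigenvalues. Expanding the characteristic polynomial of the displayed matrix gives
  det(λ I - A) = p(λ) = λ^3 + (11)λ^2 + (38)λ + (40).
Solving p(λ) = 0 yields eigenvalues ≈ -5, -4, -2. (A is shown rounded to 4 decimals, so these recover the underlying integer eigenvalues to within that precision.)
Verification: the trace of A = -11 equals the sum of eigenvalues -11, and det(A) ≈ -39.9991 matches the eigenvalue product -40.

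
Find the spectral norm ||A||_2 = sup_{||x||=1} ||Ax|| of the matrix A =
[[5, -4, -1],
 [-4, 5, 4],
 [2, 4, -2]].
||A||_2 ≈ 9.7255 (= sqrt(largest eigenvalue of A^T A))

||A||_2 = sigma_max(A) = sqrt(lambda_max(A^T A)). Form the symmetric matrix M = A^T A =
[[45, -32, -25],
 [-32, 57, 16],
 [-25, 16, 21]].
Its characteristic polynomial (trace, sum of principal 2x2 minors, determinant of M give the coefficients) is
  p(λ) = det(λ I - M) = λ^3 - 123λ^2 + 2802λ - 10816.
No integer candidate from the rational root theorem (±divisors of 10816) is a root, so the roots are irrational. The cubic discriminant is Δ = 14215843332 > 0, so there are three distinct real roots. p(4) = -1512 and p(5) = 244 have opposite signs, so a root lies in (4, 5); Newton's method refines it to λ ≈ 4.8533. p(23) = 730 and p(24) = -592 have opposite signs, so a root lies in (23, 24); Newton's method refines it to λ ≈ 23.562. p(94) = -3672 and p(95) = 2674 have opposite signs, so a root lies in (94, 95); Newton's method refines it to λ ≈ 94.5848. Check (Vieta): the three roots sum to 123, matching tr M = 123.
So the eigenvalues of A^T A are ≈ 4.8533, 23.562, 94.5848 (all ≥ 0, as they must be for A^T A). The largest is λ_max ≈ 94.5848, hence ||A||_2 = sqrt(λ_max) ≈ 9.7255.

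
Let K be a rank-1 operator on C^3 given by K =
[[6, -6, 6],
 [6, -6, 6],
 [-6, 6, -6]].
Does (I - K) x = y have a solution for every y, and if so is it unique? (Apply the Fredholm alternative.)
(I - K) is invertible (det(I - K) = 7 ≠ 0), so for every y in C^3 the equation (I - K) x = y has a unique solution.

K has rank 1, so it is an outer product K = u v^T: every row of K is a multiple of one row vector. Reading off the entries, u = (-2, -2, 2) and v = (-3, 3, -3) (row i of K equals u_i·v^T). A rank-one matrix u v^T satisfies K u = u (v·u) and kills the (2)-dimensional subspace v^⊥, so its characteristic polynomial is lambda^2 (lambda - v·u) with v·u = tr K = -6. Hence the eigenvalues of I - K are 1 (multiplicity 2) and 1 - (-6) = 7, so det(I - K) = 7. (Direct check: I - K =
[[-5, 6, -6],
 [-6, 7, -6],
 [6, -6, 7]]
has determinant 7.) The finite-dimensional Fredholm alternative says: either (I - K) is invertible, or ker(I - K) ≠ {0} and then range(I - K) = ker((I - K)^*)^⊥, with dim ker(I - K) = dim ker((I - K)^*). Since det(I - K) ≠ 0, 1 is not an eigenvalue of K and ker(I - K) = {0}, so we are in the first case: for every y there is a unique x = (I - K)^(-1) y. Explicitly, by the Sherman–Morrison formula, (I - u v^T)^(-1) = I + u v^T/(1 - v·u), i.e. (I - K)^(-1) = I + K/(7).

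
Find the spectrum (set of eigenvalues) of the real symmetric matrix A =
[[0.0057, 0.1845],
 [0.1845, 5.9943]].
sigma(A) ≈ {0, 6}

A is real symmetric, so its spectrum consists of real eigenvalues. Expanding the characteristic polynomial of the displayed matrix gives
  det(λ I - A) = p(λ) = λ^2 + (-6)λ + (0).
Solving p(λ) = 0 yields eigenvalues ≈ 0, 6. (A is shown rounded to 4 decimals, so these recover the underlying integer eigenvalues to within that precision.)
Verification: the trace of A = 6 equals the sum of eigenvalues 6, and det(A) ≈ 0.0001 matches the eigenvalue product 0.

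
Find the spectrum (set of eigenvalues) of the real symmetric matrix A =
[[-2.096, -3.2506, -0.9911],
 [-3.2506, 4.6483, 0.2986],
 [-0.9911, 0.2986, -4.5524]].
sigma(A) ≈ {-5, -3, 6}

A is real symmetric, so its spectrum consists of real eigenvalues. Expanding the characteristic polynomial of the displayed matrix gives
  det(λ I - A) = p(λ) = λ^3 + (2)λ^2 + (-33)λ + (-90).
Solving p(λ) = 0 yields eigenvalues ≈ -5, -3, 6. (A is shown rounded to 4 decimals, so these recover the underlying integer eigenvalues to within that precision.)
Verification: the trace of A = -2 equals the sum of eigenvalues -2, and det(A) ≈ 90.0007 matches the eigenvalue product 90.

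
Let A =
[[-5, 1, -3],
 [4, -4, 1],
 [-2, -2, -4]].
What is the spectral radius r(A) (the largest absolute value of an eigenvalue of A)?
r(A) ≈ 6.2635

The eigenvalues of A are the roots of its characteristic polynomial. With M = A (coefficients from the trace, the sum of principal 2x2 minors, and det A):
  p(λ) = det(λ I - M) = λ^3 + 13λ^2 + 48λ + 28.
No integer candidate from the rational root theorem (±divisors of 28) is a root, so the roots are irrational. The cubic discriminant is Δ = -5728 < 0, so there is one real root and a complex-conjugate pair. p(-1) = -8 and p(0) = 28 have opposite signs, so a root lies in (-1, 0); Newton's method refines it to λ ≈ -0.7137. Dividing out (λ - (-0.7137)) leaves approximately λ^2 + 12.2863λ + 39.231. For λ^2 + 12.2863λ + 39.231 the discriminant is -5.9715. It is negative, so the remaining roots are the complex-conjugate pair λ ≈ -6.1431 ± 1.2218i. Their product equals the constant term, so |λ|^2 ≈ 39.231 and |λ| ≈ 6.2635.
Thus the eigenvalues (to 4 decimals) are -0.7137 (modulus 0.7137); -6.1431 ± 1.2218i (modulus 6.2635). The spectral radius is the largest modulus: r(A) ≈ 6.2635. (Cross-check: r(A) ≤ ||A||_2 ≈ 8.2483; equality holds whenever A is normal, though it can also hold for some non-normal A.)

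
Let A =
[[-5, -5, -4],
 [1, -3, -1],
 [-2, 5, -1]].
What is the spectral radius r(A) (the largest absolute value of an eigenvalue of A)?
r(A) ≈ 6.3215

The eigenvalues of A are the roots of its characteristic polynomial. With M = A (coefficients from the trace, the sum of principal 2x2 minors, and det A):
  p(λ) = det(λ I - M) = λ^3 + 9λ^2 + 25λ + 51.
No integer candidate from the rational root theorem (±divisors of 51) is a root, so the roots are irrational. The cubic discriminant is Δ = -24268 < 0, so there is one real root and a complex-conjugate pair. p(-7) = -26 and p(-6) = 9 have opposite signs, so a root lies in (-7, -6); Newton's method refines it to λ ≈ -6.3215. Dividing out (λ - (-6.3215)) leaves approximately λ^2 + 2.6785λ + 8.0677. For λ^2 + 2.6785λ + 8.0677 the discriminant is -25.0965. It is negative, so the remaining roots are the complex-conjugate pair λ ≈ -1.3393 ± 2.5048i. Their product equals the constant term, so |λ|^2 ≈ 8.0677 and |λ| ≈ 2.8404.
Thus the eigenvalues (to 4 decimals) are -6.3215 (modulus 6.3215); -1.3393 ± 2.5048i (modulus 2.8404). The spectral radius is the largest modulus: r(A) ≈ 6.3215. (Cross-check: r(A) ≤ ||A||_2 ≈ 8.622; equality holds whenever A is normal, though it can also hold for some non-normal A.)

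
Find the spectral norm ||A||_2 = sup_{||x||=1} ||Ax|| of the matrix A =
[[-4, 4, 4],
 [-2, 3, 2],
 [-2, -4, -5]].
||A||_2 ≈ 9.4562 (= sqrt(largest eigenvalue of A^T A))

||A||_2 = sigma_max(A) = sqrt(lambda_max(A^T A)). Form the symmetric matrix M = A^T A =
[[24, -14, -10],
 [-14, 41, 42],
 [-10, 42, 45]].
Its characteristic polynomial (trace, sum of principal 2x2 minors, determinant of M give the coefficients) is
  p(λ) = det(λ I - M) = λ^3 - 110λ^2 + 1849λ - 784.
No integer candidate from the rational root theorem (±divisors of 784) is a root, so the roots are irrational. The cubic discriminant is Δ = 14761667872 > 0, so there are three distinct real roots. p(0) = -784 and p(1) = 956 have opposite signs, so a root lies in (0, 1); Newton's method refines it to λ ≈ 0.4352. p(20) = 196 and p(21) = -1204 have opposite signs, so a root lies in (20, 21); Newton's method refines it to λ ≈ 20.1443. p(89) = -2564 and p(90) = 3626 have opposite signs, so a root lies in (89, 90); Newton's method refines it to λ ≈ 89.4205. Check (Vieta): the three roots sum to 110, matching tr M = 110.
So the eigenvalues of A^T A are ≈ 0.4352, 20.1443, 89.4205 (all ≥ 0, as they must be for A^T A). The largest is λ_max ≈ 89.4205, hence ||A||_2 = sqrt(λ_max) ≈ 9.4562.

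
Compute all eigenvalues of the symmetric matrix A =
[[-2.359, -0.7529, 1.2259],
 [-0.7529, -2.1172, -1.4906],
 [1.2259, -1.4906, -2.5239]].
sigma(A) ≈ {-4, -3, 0}

A is real symmetric, so its spectrum consists of real eigenvalues. Expanding the characteristic polynomial of the displayed matrix gives
  det(λ I - A) = p(λ) = λ^3 + (7)λ^2 + (12)λ + (0).
Solving p(λ) = 0 yields eigenvalues ≈ -4, -3, 0. (A is shown rounded to 4 decimals, so these recover the underlying integer eigenvalues to within that precision.)
Verification: the trace of A = -7 equals the sum of eigenvalues -7, and det(A) ≈ -0.0000 matches the eigenvalue product 0.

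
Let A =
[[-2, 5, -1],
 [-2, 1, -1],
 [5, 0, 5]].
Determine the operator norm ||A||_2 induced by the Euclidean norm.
||A||_2 ≈ 7.9764 (= sqrt(largest eigenvalue of A^T A))

||A||_2 = sigma_max(A) = sqrt(lambda_max(A^T A)). Form the symmetric matrix M = A^T A =
[[33, -12, 29],
 [-12, 26, -6],
 [29, -6, 27]].
Its characteristic polynomial (trace, sum of principal 2x2 minors, determinant of M give the coefficients) is
  p(λ) = det(λ I - M) = λ^3 - 86λ^2 + 1430λ - 400.
No integer candidate from the rational root theorem (±divisors of 400) is a root, so the roots are irrational. The cubic discriminant is Δ = 3290698800 > 0, so there are three distinct real roots. p(0) = -400 and p(1) = 945 have opposite signs, so a root lies in (0, 1); Newton's method refines it to λ ≈ 0.2846. p(22) = 84 and p(23) = -837 have opposite signs, so a root lies in (22, 23); Newton's method refines it to λ ≈ 22.0929. p(63) = -1597 and p(64) = 1008 have opposite signs, so a root lies in (63, 64); Newton's method refines it to λ ≈ 63.6225. Check (Vieta): the three roots sum to 86, matching tr M = 86.
So the eigenvalues of A^T A are ≈ 0.2846, 22.0929, 63.6225 (all ≥ 0, as they must be for A^T A). The largest is λ_max ≈ 63.6225, hence ||A||_2 = sqrt(λ_max) ≈ 7.9764.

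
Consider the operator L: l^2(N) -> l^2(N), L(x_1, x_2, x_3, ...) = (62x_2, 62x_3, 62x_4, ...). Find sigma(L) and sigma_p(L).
sigma(L) = closed disk {z in C : |z| ≤ 62}; sigma_p(L) = open disk {z in C : |z| < 62}

Note L = 62·V where V is the unit left shift (V x)_k = x_{k+1}; so sigma(L) = 62·sigma(V) and ||L|| = 62||V||. ||L x||^2 = 3844sum_{k≥2} |x_k|^2 ≤ 3844||x||^2, with equality on {x : x_1 = 0}, so ||L|| = 62. For any lambda with |lambda| < 62, set r = lambda/62 (|r| < 1); the vector x = (1, r, r^2, ...) is in l^2 and satisfies L x = 62(r, r^2, ...) = lambda x, so lambda is an eigenvalue. On the boundary |lambda| = 62 the geometric series diverges, so no l^2 eigenvector exists, but these lambda lie in the approximate point spectrum. Hence sigma(L) is the closed disk of radius 62 and sigma_p(L) is the open disk.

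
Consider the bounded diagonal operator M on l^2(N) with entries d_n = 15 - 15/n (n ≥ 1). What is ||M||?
||M|| = 15

For a diagonal operator on l^2 with entries d_n, ||M|| = sup_n |d_n|. Here d_1 = 0, d_2 = 15/2, ..., and d_n = 15 - 15/n increases monotonically toward 15. All terms lie in [0, 15), so |d_n| = d_n and the supremum is the limit 15, which is not attained by any individual d_n. Hence ||M|| = 15.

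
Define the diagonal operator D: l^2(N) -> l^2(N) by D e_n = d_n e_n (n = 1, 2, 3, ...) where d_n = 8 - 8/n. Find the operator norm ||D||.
||D|| = 8

For a diagonal operator on l^2 with entries d_n, ||D|| = sup_n |d_n|. Here d_1 = 0, d_2 = 4, ..., and d_n = 8 - 8/n increases monotonically toward 8. All terms lie in [0, 8), so |d_n| = d_n and the supremum is the limit 8, which is not attained by any individual d_n. Hence ||D|| = 8.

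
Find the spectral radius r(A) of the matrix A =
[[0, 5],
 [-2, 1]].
r(A) = sqrt(10) ≈ 3.1623

The eigenvalues of A are the roots of its characteristic polynomial. With M = A (coefficients from the trace and determinant):
  p(λ) = det(λ I - M) = λ^2 - λ + 10.
For λ^2 - λ + 10 the discriminant is -39. It is negative, so the roots are the complex-conjugate pair λ = 1/2 ± (sqrt(39)/2) i ≈ 0.5 ± 3.1225i. For a conjugate pair the product of the roots equals the constant term, so |λ|^2 = 10 and |λ| = sqrt(10) ≈ 3.1623.
Thus the eigenvalues (to 4 decimals) are 0.5 ± 3.1225i (modulus 3.1623). The spectral radius is the largest modulus: r(A) = sqrt(10) ≈ 3.1623. (Cross-check: r(A) ≤ ||A||_2 ≈ 5.1167; equality holds whenever A is normal, though it can also hold for some non-normal A.)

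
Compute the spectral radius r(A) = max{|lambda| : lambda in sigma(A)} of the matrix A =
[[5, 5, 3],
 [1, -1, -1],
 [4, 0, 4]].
r(A) = 8

The eigenvalues of A are the roots of its characteristic polynomial. With M = A (coefficients from the trace, the sum of principal 2x2 minors, and det A):
  p(λ) = det(λ I - M) = λ^3 - 8λ^2 - 6λ + 48.
By the rational root theorem any rational root is an integer divisor of 48. Testing λ = 8: p(8) = 512 - 512 - 48 + 48 = 0, so λ = 8 is a root. Dividing out (λ - 8) leaves p(λ) = (λ - 8)(λ^2 - 6). For λ^2 - 6 the discriminant is 24. It is nonnegative but not a perfect square, so the roots are real and irrational: λ = ± sqrt(24)/2 ≈ 2.4495, -2.4495.
Thus the eigenvalues (to 4 decimals) are 2.4495 (modulus 2.4495); -2.4495 (modulus 2.4495); 8 (modulus 8). The spectral radius is the largest modulus: r(A) = 8. (Cross-check: r(A) ≤ ||A||_2 ≈ 8.9617; equality holds whenever A is normal, though it can also hold for some non-normal A.)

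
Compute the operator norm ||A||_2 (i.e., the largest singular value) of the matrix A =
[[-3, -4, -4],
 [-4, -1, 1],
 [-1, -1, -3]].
||A||_2 ≈ 7.3494 (= sqrt(largest eigenvalue of A^T A))

||A||_2 = sigma_max(A) = sqrt(lambda_max(A^T A)). Form the symmetric matrix M = A^T A =
[[26, 17, 11],
 [17, 18, 18],
 [11, 18, 26]].
Its characteristic polynomial (trace, sum of principal 2x2 minors, determinant of M give the coefficients) is
  p(λ) = det(λ I - M) = λ^3 - 70λ^2 + 878λ - 784.
No integer candidate from the rational root theorem (±divisors of 784) is a root, so the roots are irrational. The cubic discriminant is Δ = 845066800 > 0, so there are three distinct real roots. p(0) = -784 and p(1) = 25 have opposite signs, so a root lies in (0, 1); Newton's method refines it to λ ≈ 0.9664. p(15) = 11 and p(16) = -560 have opposite signs, so a root lies in (15, 16); Newton's method refines it to λ ≈ 15.0201. p(54) = -28 and p(55) = 2131 have opposite signs, so a root lies in (54, 55); Newton's method refines it to λ ≈ 54.0135. Check (Vieta): the three roots sum to 70, matching tr M = 70.
So the eigenvalues of A^T A are ≈ 0.9664, 15.0201, 54.0135 (all ≥ 0, as they must be for A^T A). The largest is λ_max ≈ 54.0135, hence ||A||_2 = sqrt(λ_max) ≈ 7.3494.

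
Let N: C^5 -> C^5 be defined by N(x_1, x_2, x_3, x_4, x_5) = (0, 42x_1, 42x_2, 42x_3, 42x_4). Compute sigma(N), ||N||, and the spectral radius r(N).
sigma(N) = {0}; ||N|| = 42; r(N) = 0. (N is nilpotent with N^5 = 0.)

On C^5, N is a strictly lower-triangular matrix with 42 on the subdiagonal and zeros elsewhere, so its characteristic polynomial is lambda^5 and every eigenvalue is 0: sigma(N) = {0}. For the operator norm, N e_i = 42e_{i+1} for i = 1, ..., 4 and N e_5 = 0, so the singular values of N are 42 (with multiplicity 4) and 0; hence ||N|| = 42. The spectral radius r(N) = max|lambda| = 0. Note ||N|| > r(N) — characteristic of non-normal nilpotent operators. Indeed N^5 = 0.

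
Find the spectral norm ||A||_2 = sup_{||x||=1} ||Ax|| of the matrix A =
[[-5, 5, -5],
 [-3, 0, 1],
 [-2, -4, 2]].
||A||_2 ≈ 9.0867 (= sqrt(largest eigenvalue of A^T A))

||A||_2 = sigma_max(A) = sqrt(lambda_max(A^T A)). Form the symmetric matrix M = A^T A =
[[38, -17, 18],
 [-17, 41, -33],
 [18, -33, 30]].
Its characteristic polynomial (trace, sum of principal 2x2 minors, determinant of M give the coefficients) is
  p(λ) = det(λ I - M) = λ^3 - 109λ^2 + 2226λ - 3600.
No integer candidate from the rational root theorem (±divisors of 3600) is a root, so the roots are irrational. The cubic discriminant is Δ = 11475606852 > 0, so there are three distinct real roots. p(1) = -1482 and p(2) = 424 have opposite signs, so a root lies in (1, 2); Newton's method refines it to λ ≈ 1.7678. p(24) = 864 and p(25) = -450 have opposite signs, so a root lies in (24, 25); Newton's method refines it to λ ≈ 24.6635. p(82) = -2616 and p(83) = 2044 have opposite signs, so a root lies in (82, 83); Newton's method refines it to λ ≈ 82.5687. Check (Vieta): the three roots sum to 109, matching tr M = 109.
So the eigenvalues of A^T A are ≈ 1.7678, 24.6635, 82.5687 (all ≥ 0, as they must be for A^T A). The largest is λ_max ≈ 82.5687, hence ||A||_2 = sqrt(λ_max) ≈ 9.0867.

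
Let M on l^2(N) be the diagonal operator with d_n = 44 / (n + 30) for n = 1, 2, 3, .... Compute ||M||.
||M|| = 44/31 (attained at n = 1)

For M diagonal, ||M|| = sup_n |d_n| = sup_n 44/(n + 30). This is positive and strictly decreasing in n, so the supremum is attained at n = 1: d_1 = 44/(1 + 30) = 44/31. Hence ||M|| = 44/31.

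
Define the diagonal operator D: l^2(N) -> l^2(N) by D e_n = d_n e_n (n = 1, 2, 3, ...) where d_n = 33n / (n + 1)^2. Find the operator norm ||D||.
||D|| = 33/4 (attained at n = 1)

For D diagonal, ||D|| = sup_n |d_n|. Treat f(x) = 33x / (x + 1)^2 for real x > 0. By the quotient rule, f'(x) = 33(1 - x)/(x + 1)^3, which is positive for x < 1 and negative for x > 1. So f has a unique maximum at x = 1, and since 1 is a positive integer, the supremum over n ≥ 1 is attained at n = 1: d_1 = 33·1/(1 + 1)^2 = 33·1/4 = 33/4. Hence ||D|| = 33/4.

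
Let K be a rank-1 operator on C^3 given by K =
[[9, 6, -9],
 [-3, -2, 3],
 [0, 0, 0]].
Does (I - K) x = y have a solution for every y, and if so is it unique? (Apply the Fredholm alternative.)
(I - K) is invertible (det(I - K) = -6 ≠ 0), so for every y in C^3 the equation (I - K) x = y has a unique solution.

K has rank 1, so it is an outer product K = u v^T: every row of K is a multiple of one row vector. Reading off the entries, u = (3, -1, 0) and v = (3, 2, -3) (row i of K equals u_i·v^T). A rank-one matrix u v^T satisfies K u = u (v·u) and kills the (2)-dimensional subspace v^⊥, so its characteristic polynomial is lambda^2 (lambda - v·u) with v·u = tr K = 7. Hence the eigenvalues of I - K are 1 (multiplicity 2) and 1 - (7) = -6, so det(I - K) = -6. (Direct check: I - K =
[[-8, -6, 9],
 [3, 3, -3],
 [0, 0, 1]]
has determinant -6.) The finite-dimensional Fredholm alternative says: either (I - K) is invertible, or ker(I - K) ≠ {0} and then range(I - K) = ker((I - K)^*)^⊥, with dim ker(I - K) = dim ker((I - K)^*). Since det(I - K) ≠ 0, 1 is not an eigenvalue of K and ker(I - K) = {0}, so we are in the first case: for every y there is a unique x = (I - K)^(-1) y. Explicitly, by the Sherman–Morrison formula, (I - u v^T)^(-1) = I + u v^T/(1 - v·u), i.e. (I - K)^(-1) = I + K/(-6).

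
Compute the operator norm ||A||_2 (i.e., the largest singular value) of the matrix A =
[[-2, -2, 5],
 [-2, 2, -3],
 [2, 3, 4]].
||A||_2 ≈ 7.1247 (= sqrt(largest eigenvalue of A^T A))

||A||_2 = sigma_max(A) = sqrt(lambda_max(A^T A)). Form the symmetric matrix M = A^T A =
[[12, 6, 4],
 [6, 17, -4],
 [4, -4, 50]].
Its characteristic polynomial (trace, sum of principal 2x2 minors, determinant of M give the coefficients) is
  p(λ) = det(λ I - M) = λ^3 - 79λ^2 + 1586λ - 7744.
No integer candidate from the rational root theorem (±divisors of 7744) is a root, so the roots are irrational. The cubic discriminant is Δ = 314341924 > 0, so there are three distinct real roots. p(7) = -170 and p(8) = 400 have opposite signs, so a root lies in (7, 8); Newton's method refines it to λ ≈ 7.2783. p(20) = 376 and p(21) = -16 have opposite signs, so a root lies in (20, 21); Newton's method refines it to λ ≈ 20.9608. p(50) = -944 and p(51) = 314 have opposite signs, so a root lies in (50, 51); Newton's method refines it to λ ≈ 50.7609. Check (Vieta): the three roots sum to 79, matching tr M = 79.
So the eigenvalues of A^T A are ≈ 7.2783, 20.9608, 50.7609 (all ≥ 0, as they must be for A^T A). The largest is λ_max ≈ 50.7609, hence ||A||_2 = sqrt(λ_max) ≈ 7.1247.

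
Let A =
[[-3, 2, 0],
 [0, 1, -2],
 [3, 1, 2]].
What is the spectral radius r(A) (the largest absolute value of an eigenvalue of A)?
r(A) ≈ 3.4561

The eigenvalues of A are the roots of its characteristic polynomial. With M = A (coefficients from the trace, the sum of principal 2x2 minors, and det A):
  p(λ) = det(λ I - M) = λ^3 - 5λ + 24.
No integer candidate from the rational root theorem (±divisors of 24) is a root, so the roots are irrational. The cubic discriminant is Δ = -15052 < 0, so there is one real root and a complex-conjugate pair. p(-4) = -20 and p(-3) = 12 have opposite signs, so a root lies in (-4, -3); Newton's method refines it to λ ≈ -3.4561. Dividing out (λ - (-3.4561)) leaves approximately λ^2 - 3.4561λ + 6.9443. For λ^2 - 3.4561λ + 6.9443 the discriminant is -15.833. It is negative, so the remaining roots are the complex-conjugate pair λ ≈ 1.728 ± 1.9895i. Their product equals the constant term, so |λ|^2 ≈ 6.9443 and |λ| ≈ 2.6352.
Thus the eigenvalues (to 4 decimals) are -3.4561 (modulus 3.4561); 1.728 ± 1.9895i (modulus 2.6352). The spectral radius is the largest modulus: r(A) ≈ 3.4561. (Cross-check: r(A) ≤ ||A||_2 ≈ 4.6148; equality holds whenever A is normal, though it can also hold for some non-normal A.)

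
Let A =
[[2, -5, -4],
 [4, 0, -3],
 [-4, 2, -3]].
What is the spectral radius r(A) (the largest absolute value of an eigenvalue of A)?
r(A) ≈ 5.2743

The eigenvalues of A are the roots of its characteristic polynomial. With M = A (coefficients from the trace, the sum of principal 2x2 minors, and det A):
  p(λ) = det(λ I - M) = λ^3 + λ^2 + 4λ + 140.
No integer candidate from the rational root theorem (±divisors of 140) is a root, so the roots are irrational. The cubic discriminant is Δ = -519920 < 0, so there is one real root and a complex-conjugate pair. p(-6) = -64 and p(-5) = 20 have opposite signs, so a root lies in (-6, -5); Newton's method refines it to λ ≈ -5.2743. Dividing out (λ - (-5.2743)) leaves approximately λ^2 - 4.2743λ + 26.5439. For λ^2 - 4.2743λ + 26.5439 the discriminant is -87.9058. It is negative, so the remaining roots are the complex-conjugate pair λ ≈ 2.1371 ± 4.6879i. Their product equals the constant term, so |λ|^2 ≈ 26.5439 and |λ| ≈ 5.1521.
Thus the eigenvalues (to 4 decimals) are -5.2743 (modulus 5.2743); 2.1371 ± 4.6879i (modulus 5.1521). The spectral radius is the largest modulus: r(A) ≈ 5.2743. (Cross-check: r(A) ≤ ||A||_2 ≈ 7.7378; equality holds whenever A is normal, though it can also hold for some non-normal A.)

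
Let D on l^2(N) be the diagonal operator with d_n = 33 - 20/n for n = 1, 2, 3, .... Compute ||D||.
||D|| = 33

For a diagonal operator on l^2 with entries d_n, ||D|| = sup_n |d_n|. Here d_1 = 13, d_2 = 23, ..., and d_n = 33 - 20/n increases monotonically toward 33. All terms lie in [13, 33), so |d_n| = d_n and the supremum is the limit 33, which is not attained by any individual d_n. Hence ||D|| = 33.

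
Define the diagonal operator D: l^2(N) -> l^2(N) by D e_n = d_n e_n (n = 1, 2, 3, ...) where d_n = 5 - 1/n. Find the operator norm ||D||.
||D|| = 5

For a diagonal operator on l^2 with entries d_n, ||D|| = sup_n |d_n|. Here d_1 = 4, d_2 = 9/2, ..., and d_n = 5 - 1/n increases monotonically toward 5. All terms lie in [4, 5), so |d_n| = d_n and the supremum is the limit 5, which is not attained by any individual d_n. Hence ||D|| = 5.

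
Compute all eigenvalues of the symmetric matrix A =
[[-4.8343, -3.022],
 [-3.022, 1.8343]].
sigma(A) ≈ {-6, 3}

A is real symmetric, so its spectrum consists of real eigenvalues. Expanding the characteristic polynomial of the displayed matrix gives
  det(λ I - A) = p(λ) = λ^2 + (3)λ + (-18).
Solving p(λ) = 0 yields eigenvalues ≈ -6, 3. (A is shown rounded to 4 decimals, so these recover the underlying integer eigenvalues to within that precision.)
Verification: the trace of A = -3 equals the sum of eigenvalues -3, and det(A) ≈ -18.0000 matches the eigenvalue product -18.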